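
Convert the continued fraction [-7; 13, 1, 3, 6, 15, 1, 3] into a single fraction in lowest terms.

-151653/21892

Start with 3.
1 + 1/(3/1) = 1 + 1/3 = 4/3
15 + 1/(4/3) = 15 + 3/4 = 63/4
6 + 1/(63/4) = 6 + 4/63 = 382/63
3 + 1/(382/63) = 3 + 63/382 = 1209/382
1 + 1/(1209/382) = 1 + 382/1209 = 1591/1209
13 + 1/(1591/1209) = 13 + 1209/1591 = 21892/1591
-7 + 1/(21892/1591) = -7 + 1591/21892 = -151653/21892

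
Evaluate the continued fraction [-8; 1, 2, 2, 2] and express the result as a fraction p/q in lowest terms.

-124/17

Start with 2.
2 + 1/(2/1) = 2 + 1/2 = 5/2
2 + 1/(5/2) = 2 + 2/5 = 12/5
1 + 1/(12/5) = 1 + 5/12 = 17/12
-8 + 1/(17/12) = -8 + 12/17 = -124/17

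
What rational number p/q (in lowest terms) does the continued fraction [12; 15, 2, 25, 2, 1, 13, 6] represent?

Start with 6.
13 + 1/(6/1) = 13 + 1/6 = 79/6
1 + 1/(79/6) = 1 + 6/79 = 85/79
2 + 1/(85/79) = 2 + 79/85 = 249/85
25 + 1/(249/85) = 25 + 85/249 = 6310/249
2 + 1/(6310/249) = 2 + 249/6310 = 12869/6310
15 + 1/(12869/6310) = 15 + 6310/12869 = 199345/12869
12 + 1/(199345/12869) = 12 + 12869/199345 = 2405009/199345

2405009/199345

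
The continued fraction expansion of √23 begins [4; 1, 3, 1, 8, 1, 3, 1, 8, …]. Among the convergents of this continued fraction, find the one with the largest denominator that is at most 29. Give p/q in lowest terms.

24/5

List convergents until the denominator exceeds the bound:
a_0 = 4: 4/1  (≤ bound)
a_1 = 1: 5/1  (≤ bound)
a_2 = 3: 19/4  (≤ bound)
a_3 = 1: 24/5  (≤ bound)
a_4 = 8: 211/44  (> 29, stop)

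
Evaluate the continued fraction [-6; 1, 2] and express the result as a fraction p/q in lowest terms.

-16/3

Start with 2.
1 + 1/(2/1) = 1 + 1/2 = 3/2
-6 + 1/(3/2) = -6 + 2/3 = -16/3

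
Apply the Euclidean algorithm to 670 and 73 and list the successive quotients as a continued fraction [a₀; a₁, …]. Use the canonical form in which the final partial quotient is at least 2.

670 = 9·73 + 13, so a_0 = 9
73 = 5·13 + 8, so a_1 = 5
13 = 1·8 + 5, so a_2 = 1
8 = 1·5 + 3, so a_3 = 1
5 = 1·3 + 2, so a_4 = 1
3 = 1·2 + 1, so a_5 = 1
2 = 2·1 + 0, so a_6 = 2

[9; 5, 1, 1, 1, 1, 2]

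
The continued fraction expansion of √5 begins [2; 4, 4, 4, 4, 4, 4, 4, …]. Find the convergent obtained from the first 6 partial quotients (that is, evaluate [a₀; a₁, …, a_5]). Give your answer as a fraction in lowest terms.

2889/1292

Start with 4.
4 + 1/(4/1) = 4 + 1/4 = 17/4
4 + 1/(17/4) = 4 + 4/17 = 72/17
4 + 1/(72/17) = 4 + 17/72 = 305/72
4 + 1/(305/72) = 4 + 72/305 = 1292/305
2 + 1/(1292/305) = 2 + 305/1292 = 2889/1292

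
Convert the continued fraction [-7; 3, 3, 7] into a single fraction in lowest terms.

Start with 7.
3 + 1/(7/1) = 3 + 1/7 = 22/7
3 + 1/(22/7) = 3 + 7/22 = 73/22
-7 + 1/(73/22) = -7 + 22/73 = -489/73

-489/73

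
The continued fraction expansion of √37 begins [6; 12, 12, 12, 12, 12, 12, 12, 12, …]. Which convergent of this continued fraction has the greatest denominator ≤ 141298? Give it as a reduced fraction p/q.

List convergents until the denominator exceeds the bound:
a_0 = 6: 6/1  (≤ bound)
a_1 = 12: 73/12  (≤ bound)
a_2 = 12: 882/145  (≤ bound)
a_3 = 12: 10657/1752  (≤ bound)
a_4 = 12: 128766/21169  (≤ bound)
a_5 = 12: 1555849/255780  (> 141298, stop)

128766/21169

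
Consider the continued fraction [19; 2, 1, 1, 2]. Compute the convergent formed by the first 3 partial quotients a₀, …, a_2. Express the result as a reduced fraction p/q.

Start with 1.
2 + 1/(1/1) = 2 + 1/1 = 3/1
19 + 1/(3/1) = 19 + 1/3 = 58/3

58/3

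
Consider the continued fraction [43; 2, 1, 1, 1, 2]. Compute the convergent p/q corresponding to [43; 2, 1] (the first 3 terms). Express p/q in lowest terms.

130/3

Use the convergent recurrence hₖ = aₖ·hₖ₋₁ + hₖ₋₂ (and likewise for the denominators kₖ):
a_0 = 43: 43/1
a_1 = 2: 87/2
a_2 = 1: 130/3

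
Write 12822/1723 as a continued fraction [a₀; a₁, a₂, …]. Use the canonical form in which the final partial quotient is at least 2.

[7; 2, 3, 1, 3, 1, 2, 14]

12822 = 7·1723 + 761, so a_0 = 7
1723 = 2·761 + 201, so a_1 = 2
761 = 3·201 + 158, so a_2 = 3
201 = 1·158 + 43, so a_3 = 1
158 = 3·43 + 29, so a_4 = 3
43 = 1·29 + 14, so a_5 = 1
29 = 2·14 + 1, so a_6 = 2
14 = 14·1 + 0, so a_7 = 14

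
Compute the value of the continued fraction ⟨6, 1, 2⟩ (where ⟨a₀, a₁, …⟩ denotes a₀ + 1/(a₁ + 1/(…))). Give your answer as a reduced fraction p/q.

20/3

a_0 = 6: 6/1
a_1 = 1: 7/1
a_2 = 2: 20/3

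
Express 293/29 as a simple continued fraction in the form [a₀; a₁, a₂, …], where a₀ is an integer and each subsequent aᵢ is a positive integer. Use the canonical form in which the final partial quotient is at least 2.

293 = 10·29 + 3, so a_0 = 10
29 = 9·3 + 2, so a_1 = 9
3 = 1·2 + 1, so a_2 = 1
2 = 2·1 + 0, so a_3 = 2

[10; 9, 1, 2]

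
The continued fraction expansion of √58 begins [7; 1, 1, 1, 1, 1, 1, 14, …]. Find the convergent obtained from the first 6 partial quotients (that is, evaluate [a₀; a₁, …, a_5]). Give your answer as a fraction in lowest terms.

61/8

Collapse the nested fraction from the inside out:
Start with 1.
1 + 1/(1/1) = 1 + 1/1 = 2/1
1 + 1/(2/1) = 1 + 1/2 = 3/2
1 + 1/(3/2) = 1 + 2/3 = 5/3
1 + 1/(5/3) = 1 + 3/5 = 8/5
7 + 1/(8/5) = 7 + 5/8 = 61/8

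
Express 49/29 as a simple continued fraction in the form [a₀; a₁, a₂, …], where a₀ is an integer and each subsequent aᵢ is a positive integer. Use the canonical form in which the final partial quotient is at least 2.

Run the Euclidean algorithm, recording each quotient:
⌊49/29⌋ = 1, remainder 20
⌊29/20⌋ = 1, remainder 9
⌊20/9⌋ = 2, remainder 2
⌊9/2⌋ = 4, remainder 1
⌊2/1⌋ = 2, remainder 0

[1; 1, 2, 4, 2]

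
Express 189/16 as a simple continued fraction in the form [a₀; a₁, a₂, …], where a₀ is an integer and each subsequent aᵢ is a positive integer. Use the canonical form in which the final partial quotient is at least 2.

189 ÷ 16 → quotient 11, remainder 13
16 ÷ 13 → quotient 1, remainder 3
13 ÷ 3 → quotient 4, remainder 1
3 ÷ 1 → quotient 3, remainder 0

[11; 1, 4, 3]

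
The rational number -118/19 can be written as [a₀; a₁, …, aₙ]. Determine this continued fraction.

[-7; 1, 3, 1, 3]

-118 ÷ 19 → quotient -7, remainder 15
19 ÷ 15 → quotient 1, remainder 4
15 ÷ 4 → quotient 3, remainder 3
4 ÷ 3 → quotient 1, remainder 1
3 ÷ 1 → quotient 3, remainder 0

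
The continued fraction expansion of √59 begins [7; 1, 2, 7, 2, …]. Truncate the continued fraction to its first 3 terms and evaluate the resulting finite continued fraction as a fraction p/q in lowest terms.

23/3

Start with 2.
1 + 1/(2/1) = 1 + 1/2 = 3/2
7 + 1/(3/2) = 7 + 2/3 = 23/3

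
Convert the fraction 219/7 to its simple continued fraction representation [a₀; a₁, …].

⌊219/7⌋ = 31, remainder 2
⌊7/2⌋ = 3, remainder 1
⌊2/1⌋ = 2, remainder 0

[31; 3, 2]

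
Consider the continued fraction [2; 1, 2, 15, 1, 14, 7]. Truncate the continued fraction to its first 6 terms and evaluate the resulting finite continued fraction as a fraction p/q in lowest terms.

Start with 14.
1 + 1/(14/1) = 1 + 1/14 = 15/14
15 + 1/(15/14) = 15 + 14/15 = 239/15
2 + 1/(239/15) = 2 + 15/239 = 493/239
1 + 1/(493/239) = 1 + 239/493 = 732/493
2 + 1/(732/493) = 2 + 493/732 = 1957/732

1957/732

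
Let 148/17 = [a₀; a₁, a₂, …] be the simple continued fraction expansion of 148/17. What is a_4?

148 = 8·17 + 12, so a_0 = 8
17 = 1·12 + 5, so a_1 = 1
12 = 2·5 + 2, so a_2 = 2
5 = 2·2 + 1, so a_3 = 2
2 = 2·1 + 0, so a_4 = 2

2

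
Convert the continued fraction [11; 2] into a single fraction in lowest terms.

23/2

Starting at the tail and folding back:
Start with 2.
11 + 1/(2/1) = 11 + 1/2 = 23/2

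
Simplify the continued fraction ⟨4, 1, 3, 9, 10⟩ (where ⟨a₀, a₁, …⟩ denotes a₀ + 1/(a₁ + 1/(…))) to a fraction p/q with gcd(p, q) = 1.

1779/374

a_0 = 4: 4/1
a_1 = 1: 5/1
a_2 = 3: 19/4
a_3 = 9: 176/37
a_4 = 10: 1779/374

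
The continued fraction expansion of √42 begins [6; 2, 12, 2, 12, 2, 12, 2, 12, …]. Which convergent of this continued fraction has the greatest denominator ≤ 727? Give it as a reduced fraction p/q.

List convergents until the denominator exceeds the bound:
a_0 = 6: 6/1  (≤ bound)
a_1 = 2: 13/2  (≤ bound)
a_2 = 12: 162/25  (≤ bound)
a_3 = 2: 337/52  (≤ bound)
a_4 = 12: 4206/649  (≤ bound)
a_5 = 2: 8749/1350  (> 727, stop)

4206/649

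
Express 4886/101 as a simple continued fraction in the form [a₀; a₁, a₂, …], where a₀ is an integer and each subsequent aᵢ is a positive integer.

Repeatedly divide and take the remainder:
4886 = 48·101 + 38, so a_0 = 48
101 = 2·38 + 25, so a_1 = 2
38 = 1·25 + 13, so a_2 = 1
25 = 1·13 + 12, so a_3 = 1
13 = 1·12 + 1, so a_4 = 1
12 = 12·1 + 0, so a_5 = 12

[48; 2, 1, 1, 1, 12]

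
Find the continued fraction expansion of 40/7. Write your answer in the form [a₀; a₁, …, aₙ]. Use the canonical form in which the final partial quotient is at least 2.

Run the Euclidean algorithm, recording each quotient:
40 = 5·7 + 5, so a_0 = 5
7 = 1·5 + 2, so a_1 = 1
5 = 2·2 + 1, so a_2 = 2
2 = 2·1 + 0, so a_3 = 2

[5; 1, 2, 2]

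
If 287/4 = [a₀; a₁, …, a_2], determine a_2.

3

⌊287/4⌋ = 71, remainder 3
⌊4/3⌋ = 1, remainder 1
⌊3/1⌋ = 3, remainder 0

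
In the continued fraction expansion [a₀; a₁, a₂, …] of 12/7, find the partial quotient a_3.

2

12 ÷ 7 → quotient 1, remainder 5
7 ÷ 5 → quotient 1, remainder 2
5 ÷ 2 → quotient 2, remainder 1
2 ÷ 1 → quotient 2, remainder 0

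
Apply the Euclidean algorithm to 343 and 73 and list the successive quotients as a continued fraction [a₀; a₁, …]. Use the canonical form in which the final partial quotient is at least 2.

[4; 1, 2, 3, 7]

Repeatedly divide and take the remainder:
⌊343/73⌋ = 4, remainder 51
⌊73/51⌋ = 1, remainder 22
⌊51/22⌋ = 2, remainder 7
⌊22/7⌋ = 3, remainder 1
⌊7/1⌋ = 7, remainder 0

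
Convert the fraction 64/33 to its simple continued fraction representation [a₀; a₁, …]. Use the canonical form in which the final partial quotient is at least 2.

[1; 1, 15, 2]

Apply division with remainder until the remainder is 0:
64 = 1·33 + 31, so a_0 = 1
33 = 1·31 + 2, so a_1 = 1
31 = 15·2 + 1, so a_2 = 15
2 = 2·1 + 0, so a_3 = 2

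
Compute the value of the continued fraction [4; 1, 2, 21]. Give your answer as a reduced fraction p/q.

299/64

Start with 21.
2 + 1/(21/1) = 2 + 1/21 = 43/21
1 + 1/(43/21) = 1 + 21/43 = 64/43
4 + 1/(64/43) = 4 + 43/64 = 299/64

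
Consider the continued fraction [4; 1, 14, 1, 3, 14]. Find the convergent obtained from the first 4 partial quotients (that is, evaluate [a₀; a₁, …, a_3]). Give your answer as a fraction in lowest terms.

79/16

a_0 = 4: 4/1
a_1 = 1: 5/1
a_2 = 14: 74/15
a_3 = 1: 79/16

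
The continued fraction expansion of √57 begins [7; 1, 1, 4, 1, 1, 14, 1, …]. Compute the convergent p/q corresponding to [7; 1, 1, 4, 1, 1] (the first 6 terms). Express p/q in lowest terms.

a_0 = 7: 7/1
a_1 = 1: 8/1
a_2 = 1: 15/2
a_3 = 4: 68/9
a_4 = 1: 83/11
a_5 = 1: 151/20

151/20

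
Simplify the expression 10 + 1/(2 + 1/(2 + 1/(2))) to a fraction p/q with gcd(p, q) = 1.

a_0 = 10: 10/1
a_1 = 2: 21/2
a_2 = 2: 52/5
a_3 = 2: 125/12

125/12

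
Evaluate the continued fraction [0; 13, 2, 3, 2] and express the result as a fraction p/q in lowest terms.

Start with 2.
3 + 1/(2/1) = 3 + 1/2 = 7/2
2 + 1/(7/2) = 2 + 2/7 = 16/7
13 + 1/(16/7) = 13 + 7/16 = 215/16
0 + 1/(215/16) = 0 + 16/215 = 16/215

16/215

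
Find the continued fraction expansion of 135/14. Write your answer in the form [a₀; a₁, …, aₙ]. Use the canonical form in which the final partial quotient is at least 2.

135 ÷ 14 → quotient 9, remainder 9
14 ÷ 9 → quotient 1, remainder 5
9 ÷ 5 → quotient 1, remainder 4
5 ÷ 4 → quotient 1, remainder 1
4 ÷ 1 → quotient 4, remainder 0

[9; 1, 1, 1, 4]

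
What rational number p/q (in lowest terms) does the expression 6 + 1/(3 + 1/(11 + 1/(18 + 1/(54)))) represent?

a_0 = 6: 6/1
a_1 = 3: 19/3
a_2 = 11: 215/34
a_3 = 18: 3889/615
a_4 = 54: 210221/33244

210221/33244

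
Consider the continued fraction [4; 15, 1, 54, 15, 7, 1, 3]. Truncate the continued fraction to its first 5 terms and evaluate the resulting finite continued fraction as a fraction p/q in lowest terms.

53630/13201

Work from the innermost term outward:
Start with 15.
54 + 1/(15/1) = 54 + 1/15 = 811/15
1 + 1/(811/15) = 1 + 15/811 = 826/811
15 + 1/(826/811) = 15 + 811/826 = 13201/826
4 + 1/(13201/826) = 4 + 826/13201 = 53630/13201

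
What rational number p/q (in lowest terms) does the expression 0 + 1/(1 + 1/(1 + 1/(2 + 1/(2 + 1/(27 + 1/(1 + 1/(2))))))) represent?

590/1011

Build up convergents one term at a time:
a_0 = 0: 0/1
a_1 = 1: 1/1
a_2 = 1: 1/2
a_3 = 2: 3/5
a_4 = 2: 7/12
a_5 = 27: 192/329
a_6 = 1: 199/341
a_7 = 2: 590/1011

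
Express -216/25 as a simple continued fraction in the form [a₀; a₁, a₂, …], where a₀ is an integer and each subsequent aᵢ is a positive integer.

[-9; 2, 1, 3, 2]

⌊-216/25⌋ = -9, remainder 9
⌊25/9⌋ = 2, remainder 7
⌊9/7⌋ = 1, remainder 2
⌊7/2⌋ = 3, remainder 1
⌊2/1⌋ = 2, remainder 0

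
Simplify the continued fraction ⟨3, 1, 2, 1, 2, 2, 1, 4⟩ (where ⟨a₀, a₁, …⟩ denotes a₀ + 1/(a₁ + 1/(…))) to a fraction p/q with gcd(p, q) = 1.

649/174

Start with 4.
1 + 1/(4/1) = 1 + 1/4 = 5/4
2 + 1/(5/4) = 2 + 4/5 = 14/5
2 + 1/(14/5) = 2 + 5/14 = 33/14
1 + 1/(33/14) = 1 + 14/33 = 47/33
2 + 1/(47/33) = 2 + 33/47 = 127/47
1 + 1/(127/47) = 1 + 47/127 = 174/127
3 + 1/(174/127) = 3 + 127/174 = 649/174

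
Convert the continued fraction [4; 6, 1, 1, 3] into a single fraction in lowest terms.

Build up convergents one term at a time:
a_0 = 4: 4/1
a_1 = 6: 25/6
a_2 = 1: 29/7
a_3 = 1: 54/13
a_4 = 3: 191/46

191/46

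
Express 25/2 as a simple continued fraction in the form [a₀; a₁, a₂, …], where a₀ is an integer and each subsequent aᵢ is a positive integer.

Repeatedly divide and take the remainder:
⌊25/2⌋ = 12, remainder 1
⌊2/1⌋ = 2, remainder 0

[12; 2]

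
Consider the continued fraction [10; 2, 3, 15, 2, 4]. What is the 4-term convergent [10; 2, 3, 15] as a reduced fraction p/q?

1116/107

Build up convergents one term at a time:
a_0 = 10: 10/1
a_1 = 2: 21/2
a_2 = 3: 73/7
a_3 = 15: 1116/107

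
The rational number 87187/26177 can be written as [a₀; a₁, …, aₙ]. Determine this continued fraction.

[3; 3, 41, 2, 2, 2, 17]

Repeatedly divide and take the remainder:
⌊87187/26177⌋ = 3, remainder 8656
⌊26177/8656⌋ = 3, remainder 209
⌊8656/209⌋ = 41, remainder 87
⌊209/87⌋ = 2, remainder 35
⌊87/35⌋ = 2, remainder 17
⌊35/17⌋ = 2, remainder 1
⌊17/1⌋ = 17, remainder 0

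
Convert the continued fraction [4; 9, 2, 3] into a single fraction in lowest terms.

271/66

a_0 = 4: 4/1
a_1 = 9: 37/9
a_2 = 2: 78/19
a_3 = 3: 271/66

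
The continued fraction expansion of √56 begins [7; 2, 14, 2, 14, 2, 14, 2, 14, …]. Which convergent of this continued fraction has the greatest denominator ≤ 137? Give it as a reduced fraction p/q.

449/60

a_0 = 7: 7/1  (≤ bound)
a_1 = 2: 15/2  (≤ bound)
a_2 = 14: 217/29  (≤ bound)
a_3 = 2: 449/60  (≤ bound)
a_4 = 14: 6503/869  (> 137, stop)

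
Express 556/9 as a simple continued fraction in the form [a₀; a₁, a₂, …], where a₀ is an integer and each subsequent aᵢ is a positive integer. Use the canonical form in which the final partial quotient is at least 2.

[61; 1, 3, 2]

Apply division with remainder until the remainder is 0:
556 ÷ 9 → quotient 61, remainder 7
9 ÷ 7 → quotient 1, remainder 2
7 ÷ 2 → quotient 3, remainder 1
2 ÷ 1 → quotient 2, remainder 0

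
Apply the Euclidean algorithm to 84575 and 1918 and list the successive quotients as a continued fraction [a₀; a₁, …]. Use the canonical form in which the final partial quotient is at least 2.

[44; 10, 2, 12, 1, 1, 3]

84575 = 44·1918 + 183, so a_0 = 44
1918 = 10·183 + 88, so a_1 = 10
183 = 2·88 + 7, so a_2 = 2
88 = 12·7 + 4, so a_3 = 12
7 = 1·4 + 3, so a_4 = 1
4 = 1·3 + 1, so a_5 = 1
3 = 3·1 + 0, so a_6 = 3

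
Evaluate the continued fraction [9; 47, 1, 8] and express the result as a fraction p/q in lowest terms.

3888/431

Work from the innermost term outward:
Start with 8.
1 + 1/(8/1) = 1 + 1/8 = 9/8
47 + 1/(9/8) = 47 + 8/9 = 431/9
9 + 1/(431/9) = 9 + 9/431 = 3888/431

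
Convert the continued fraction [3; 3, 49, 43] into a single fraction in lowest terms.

Collapse the nested fraction from the inside out:
Start with 43.
49 + 1/(43/1) = 49 + 1/43 = 2108/43
3 + 1/(2108/43) = 3 + 43/2108 = 6367/2108
3 + 1/(6367/2108) = 3 + 2108/6367 = 21209/6367

21209/6367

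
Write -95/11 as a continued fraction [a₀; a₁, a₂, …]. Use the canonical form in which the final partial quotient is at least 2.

[-9; 2, 1, 3]

-95 = -9·11 + 4, so a_0 = -9
11 = 2·4 + 3, so a_1 = 2
4 = 1·3 + 1, so a_2 = 1
3 = 3·1 + 0, so a_3 = 3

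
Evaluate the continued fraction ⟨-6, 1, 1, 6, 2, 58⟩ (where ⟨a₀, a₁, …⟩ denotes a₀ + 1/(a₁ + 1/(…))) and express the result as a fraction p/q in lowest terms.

-8945/1637

a_0 = -6: -6/1
a_1 = 1: -5/1
a_2 = 1: -11/2
a_3 = 6: -71/13
a_4 = 2: -153/28
a_5 = 58: -8945/1637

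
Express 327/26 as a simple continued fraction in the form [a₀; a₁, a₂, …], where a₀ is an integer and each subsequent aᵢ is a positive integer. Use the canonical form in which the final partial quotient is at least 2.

327 ÷ 26 → quotient 12, remainder 15
26 ÷ 15 → quotient 1, remainder 11
15 ÷ 11 → quotient 1, remainder 4
11 ÷ 4 → quotient 2, remainder 3
4 ÷ 3 → quotient 1, remainder 1
3 ÷ 1 → quotient 3, remainder 0

[12; 1, 1, 2, 1, 3]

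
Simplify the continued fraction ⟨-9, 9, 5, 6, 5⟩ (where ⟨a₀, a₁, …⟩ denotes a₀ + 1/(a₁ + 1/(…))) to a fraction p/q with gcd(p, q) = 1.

Start with 5.
6 + 1/(5/1) = 6 + 1/5 = 31/5
5 + 1/(31/5) = 5 + 5/31 = 160/31
9 + 1/(160/31) = 9 + 31/160 = 1471/160
-9 + 1/(1471/160) = -9 + 160/1471 = -13079/1471

-13079/1471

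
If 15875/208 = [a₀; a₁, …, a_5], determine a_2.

15875 ÷ 208 → quotient 76, remainder 67
208 ÷ 67 → quotient 3, remainder 7
67 ÷ 7 → quotient 9, remainder 4

9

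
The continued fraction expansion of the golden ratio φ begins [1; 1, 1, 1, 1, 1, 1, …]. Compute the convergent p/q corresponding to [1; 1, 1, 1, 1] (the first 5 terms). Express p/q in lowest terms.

8/5

Starting at the tail and folding back:
Start with 1.
1 + 1/(1/1) = 1 + 1/1 = 2/1
1 + 1/(2/1) = 1 + 1/2 = 3/2
1 + 1/(3/2) = 1 + 2/3 = 5/3
1 + 1/(5/3) = 1 + 3/5 = 8/5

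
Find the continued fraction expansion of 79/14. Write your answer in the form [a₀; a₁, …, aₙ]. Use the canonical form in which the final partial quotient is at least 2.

[5; 1, 1, 1, 4]

79 ÷ 14 → quotient 5, remainder 9
14 ÷ 9 → quotient 1, remainder 5
9 ÷ 5 → quotient 1, remainder 4
5 ÷ 4 → quotient 1, remainder 1
4 ÷ 1 → quotient 4, remainder 0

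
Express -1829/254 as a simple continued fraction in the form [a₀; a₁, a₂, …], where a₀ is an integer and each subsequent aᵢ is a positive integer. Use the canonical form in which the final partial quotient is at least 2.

Repeatedly divide and take the remainder:
-1829 ÷ 254 → quotient -8, remainder 203
254 ÷ 203 → quotient 1, remainder 51
203 ÷ 51 → quotient 3, remainder 50
51 ÷ 50 → quotient 1, remainder 1
50 ÷ 1 → quotient 50, remainder 0

[-8; 1, 3, 1, 50]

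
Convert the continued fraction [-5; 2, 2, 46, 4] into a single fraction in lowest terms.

-4291/933

Start with 4.
46 + 1/(4/1) = 46 + 1/4 = 185/4
2 + 1/(185/4) = 2 + 4/185 = 374/185
2 + 1/(374/185) = 2 + 185/374 = 933/374
-5 + 1/(933/374) = -5 + 374/933 = -4291/933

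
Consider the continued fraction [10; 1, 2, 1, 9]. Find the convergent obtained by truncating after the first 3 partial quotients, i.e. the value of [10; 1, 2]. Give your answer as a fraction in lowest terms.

32/3

Start with 2.
1 + 1/(2/1) = 1 + 1/2 = 3/2
10 + 1/(3/2) = 10 + 2/3 = 32/3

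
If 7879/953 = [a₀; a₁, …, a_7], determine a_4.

1

7879 ÷ 953 → quotient 8, remainder 255
953 ÷ 255 → quotient 3, remainder 188
255 ÷ 188 → quotient 1, remainder 67
188 ÷ 67 → quotient 2, remainder 54
67 ÷ 54 → quotient 1, remainder 13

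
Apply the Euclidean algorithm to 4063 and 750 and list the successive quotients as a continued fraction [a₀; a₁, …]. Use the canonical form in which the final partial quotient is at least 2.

[5; 2, 2, 1, 1, 9, 1, 5]

⌊4063/750⌋ = 5, remainder 313
⌊750/313⌋ = 2, remainder 124
⌊313/124⌋ = 2, remainder 65
⌊124/65⌋ = 1, remainder 59
⌊65/59⌋ = 1, remainder 6
⌊59/6⌋ = 9, remainder 5
⌊6/5⌋ = 1, remainder 1
⌊5/1⌋ = 5, remainder 0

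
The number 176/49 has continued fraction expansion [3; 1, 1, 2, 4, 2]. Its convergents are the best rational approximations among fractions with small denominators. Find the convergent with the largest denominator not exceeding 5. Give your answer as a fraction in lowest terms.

18/5

a_0 = 3: 3/1  (≤ bound)
a_1 = 1: 4/1  (≤ bound)
a_2 = 1: 7/2  (≤ bound)
a_3 = 2: 18/5  (≤ bound)
a_4 = 4: 79/22  (> 5, stop)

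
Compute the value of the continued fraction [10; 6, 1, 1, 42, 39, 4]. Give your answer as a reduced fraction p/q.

882083/86873

a_0 = 10: 10/1
a_1 = 6: 61/6
a_2 = 1: 71/7
a_3 = 1: 132/13
a_4 = 42: 5615/553
a_5 = 39: 219117/21580
a_6 = 4: 882083/86873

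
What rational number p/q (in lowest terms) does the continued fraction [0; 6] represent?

Compute successive convergents:
a_0 = 0: 0/1
a_1 = 6: 1/6

1/6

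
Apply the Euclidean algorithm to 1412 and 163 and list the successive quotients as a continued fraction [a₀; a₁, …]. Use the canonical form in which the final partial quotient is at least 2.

⌊1412/163⌋ = 8, remainder 108
⌊163/108⌋ = 1, remainder 55
⌊108/55⌋ = 1, remainder 53
⌊55/53⌋ = 1, remainder 2
⌊53/2⌋ = 26, remainder 1
⌊2/1⌋ = 2, remainder 0

[8; 1, 1, 1, 26, 2]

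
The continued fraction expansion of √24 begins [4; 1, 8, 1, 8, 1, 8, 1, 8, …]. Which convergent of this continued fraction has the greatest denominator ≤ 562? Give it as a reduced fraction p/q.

List convergents until the denominator exceeds the bound:
a_0 = 4: 4/1  (≤ bound)
a_1 = 1: 5/1  (≤ bound)
a_2 = 8: 44/9  (≤ bound)
a_3 = 1: 49/10  (≤ bound)
a_4 = 8: 436/89  (≤ bound)
a_5 = 1: 485/99  (≤ bound)
a_6 = 8: 4316/881  (> 562, stop)

485/99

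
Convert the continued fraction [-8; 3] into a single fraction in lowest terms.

Start with 3.
-8 + 1/(3/1) = -8 + 1/3 = -23/3

-23/3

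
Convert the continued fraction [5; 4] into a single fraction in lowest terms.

21/4

a_0 = 5: 5/1
a_1 = 4: 21/4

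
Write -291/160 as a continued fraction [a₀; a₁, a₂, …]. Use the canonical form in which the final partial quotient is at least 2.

[-2; 5, 1, 1, 14]

-291 ÷ 160 → quotient -2, remainder 29
160 ÷ 29 → quotient 5, remainder 15
29 ÷ 15 → quotient 1, remainder 14
15 ÷ 14 → quotient 1, remainder 1
14 ÷ 1 → quotient 14, remainder 0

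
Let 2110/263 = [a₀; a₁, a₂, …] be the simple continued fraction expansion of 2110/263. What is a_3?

5

⌊2110/263⌋ = 8, remainder 6
⌊263/6⌋ = 43, remainder 5
⌊6/5⌋ = 1, remainder 1
⌊5/1⌋ = 5, remainder 0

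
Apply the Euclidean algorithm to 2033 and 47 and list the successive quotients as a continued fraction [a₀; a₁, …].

[43; 3, 1, 11]

⌊2033/47⌋ = 43, remainder 12
⌊47/12⌋ = 3, remainder 11
⌊12/11⌋ = 1, remainder 1
⌊11/1⌋ = 11, remainder 0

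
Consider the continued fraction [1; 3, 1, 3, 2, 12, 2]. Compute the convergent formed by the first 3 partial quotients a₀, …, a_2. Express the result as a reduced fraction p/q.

Start with 1.
3 + 1/(1/1) = 3 + 1/1 = 4/1
1 + 1/(4/1) = 1 + 1/4 = 5/4

5/4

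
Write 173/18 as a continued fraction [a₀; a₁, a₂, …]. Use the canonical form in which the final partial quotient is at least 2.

[9; 1, 1, 1, 1, 3]

173 ÷ 18 → quotient 9, remainder 11
18 ÷ 11 → quotient 1, remainder 7
11 ÷ 7 → quotient 1, remainder 4
7 ÷ 4 → quotient 1, remainder 3
4 ÷ 3 → quotient 1, remainder 1
3 ÷ 1 → quotient 3, remainder 0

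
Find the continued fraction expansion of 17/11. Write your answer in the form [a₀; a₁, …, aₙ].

[1; 1, 1, 5]

17 = 1·11 + 6, so a_0 = 1
11 = 1·6 + 5, so a_1 = 1
6 = 1·5 + 1, so a_2 = 1
5 = 5·1 + 0, so a_3 = 5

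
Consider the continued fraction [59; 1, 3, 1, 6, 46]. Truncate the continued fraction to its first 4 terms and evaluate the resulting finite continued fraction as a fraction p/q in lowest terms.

299/5

a_0 = 59: 59/1
a_1 = 1: 60/1
a_2 = 3: 239/4
a_3 = 1: 299/5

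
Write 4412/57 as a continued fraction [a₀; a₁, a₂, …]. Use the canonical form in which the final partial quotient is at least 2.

⌊4412/57⌋ = 77, remainder 23
⌊57/23⌋ = 2, remainder 11
⌊23/11⌋ = 2, remainder 1
⌊11/1⌋ = 11, remainder 0

[77; 2, 2, 11]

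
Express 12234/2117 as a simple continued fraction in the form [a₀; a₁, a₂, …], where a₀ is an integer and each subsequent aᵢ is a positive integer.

12234 = 5·2117 + 1649, so a_0 = 5
2117 = 1·1649 + 468, so a_1 = 1
1649 = 3·468 + 245, so a_2 = 3
468 = 1·245 + 223, so a_3 = 1
245 = 1·223 + 22, so a_4 = 1
223 = 10·22 + 3, so a_5 = 10
22 = 7·3 + 1, so a_6 = 7
3 = 3·1 + 0, so a_7 = 3

[5; 1, 3, 1, 1, 10, 7, 3]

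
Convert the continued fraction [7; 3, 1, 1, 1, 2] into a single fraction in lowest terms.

211/29

Start with 2.
1 + 1/(2/1) = 1 + 1/2 = 3/2
1 + 1/(3/2) = 1 + 2/3 = 5/3
1 + 1/(5/3) = 1 + 3/5 = 8/5
3 + 1/(8/5) = 3 + 5/8 = 29/8
7 + 1/(29/8) = 7 + 8/29 = 211/29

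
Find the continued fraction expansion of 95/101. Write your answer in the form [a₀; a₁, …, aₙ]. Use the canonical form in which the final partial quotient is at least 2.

Repeatedly divide and take the remainder:
95 = 0·101 + 95, so a_0 = 0
101 = 1·95 + 6, so a_1 = 1
95 = 15·6 + 5, so a_2 = 15
6 = 1·5 + 1, so a_3 = 1
5 = 5·1 + 0, so a_4 = 5

[0; 1, 15, 1, 5]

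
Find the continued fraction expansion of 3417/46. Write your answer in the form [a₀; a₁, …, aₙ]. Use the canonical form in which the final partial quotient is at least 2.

[74; 3, 1, 1, 6]

Apply division with remainder until the remainder is 0:
3417 = 74·46 + 13, so a_0 = 74
46 = 3·13 + 7, so a_1 = 3
13 = 1·7 + 6, so a_2 = 1
7 = 1·6 + 1, so a_3 = 1
6 = 6·1 + 0, so a_4 = 6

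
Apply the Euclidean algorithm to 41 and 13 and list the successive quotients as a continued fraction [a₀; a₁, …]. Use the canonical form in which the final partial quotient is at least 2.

41 = 3·13 + 2, so a_0 = 3
13 = 6·2 + 1, so a_1 = 6
2 = 2·1 + 0, so a_2 = 2

[3; 6, 2]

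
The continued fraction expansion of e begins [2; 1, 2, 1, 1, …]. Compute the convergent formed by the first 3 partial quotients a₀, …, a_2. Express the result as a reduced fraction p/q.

Collapse the nested fraction from the inside out:
Start with 2.
1 + 1/(2/1) = 1 + 1/2 = 3/2
2 + 1/(3/2) = 2 + 2/3 = 8/3

8/3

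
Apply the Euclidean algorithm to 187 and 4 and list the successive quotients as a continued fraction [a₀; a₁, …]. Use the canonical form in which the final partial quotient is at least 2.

Run the Euclidean algorithm, recording each quotient:
⌊187/4⌋ = 46, remainder 3
⌊4/3⌋ = 1, remainder 1
⌊3/1⌋ = 3, remainder 0

[46; 1, 3]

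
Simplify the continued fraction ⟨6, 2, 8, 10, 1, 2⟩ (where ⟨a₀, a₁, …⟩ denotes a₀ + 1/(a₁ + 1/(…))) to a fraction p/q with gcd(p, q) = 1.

3559/550

a_0 = 6: 6/1
a_1 = 2: 13/2
a_2 = 8: 110/17
a_3 = 10: 1113/172
a_4 = 1: 1223/189
a_5 = 2: 3559/550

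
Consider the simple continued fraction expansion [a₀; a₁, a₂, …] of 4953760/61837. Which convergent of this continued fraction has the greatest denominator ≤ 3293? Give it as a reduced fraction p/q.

a_0 = 80: 80/1  (≤ bound)
a_1 = 9: 721/9  (≤ bound)
a_2 = 10: 7290/91  (≤ bound)
a_3 = 1: 8011/100  (≤ bound)
a_4 = 2: 23312/291  (≤ bound)
a_5 = 12: 287755/3592  (> 3293, stop)

23312/291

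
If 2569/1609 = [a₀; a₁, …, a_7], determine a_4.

11

2569 ÷ 1609 → quotient 1, remainder 960
1609 ÷ 960 → quotient 1, remainder 649
960 ÷ 649 → quotient 1, remainder 311
649 ÷ 311 → quotient 2, remainder 27
311 ÷ 27 → quotient 11, remainder 14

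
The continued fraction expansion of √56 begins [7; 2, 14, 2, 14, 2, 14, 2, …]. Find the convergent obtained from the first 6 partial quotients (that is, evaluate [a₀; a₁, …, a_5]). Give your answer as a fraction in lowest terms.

13455/1798

Start with 2.
14 + 1/(2/1) = 14 + 1/2 = 29/2
2 + 1/(29/2) = 2 + 2/29 = 60/29
14 + 1/(60/29) = 14 + 29/60 = 869/60
2 + 1/(869/60) = 2 + 60/869 = 1798/869
7 + 1/(1798/869) = 7 + 869/1798 = 13455/1798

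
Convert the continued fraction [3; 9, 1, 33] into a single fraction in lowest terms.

Build up convergents one term at a time:
a_0 = 3: 3/1
a_1 = 9: 28/9
a_2 = 1: 31/10
a_3 = 33: 1051/339

1051/339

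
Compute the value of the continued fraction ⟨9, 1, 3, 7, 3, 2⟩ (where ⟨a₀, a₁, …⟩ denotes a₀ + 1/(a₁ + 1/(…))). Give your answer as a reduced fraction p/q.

Build up convergents one term at a time:
a_0 = 9: 9/1
a_1 = 1: 10/1
a_2 = 3: 39/4
a_3 = 7: 283/29
a_4 = 3: 888/91
a_5 = 2: 2059/211

2059/211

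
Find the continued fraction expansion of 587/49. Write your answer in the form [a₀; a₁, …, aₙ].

[11; 1, 48]

587 = 11·49 + 48, so a_0 = 11
49 = 1·48 + 1, so a_1 = 1
48 = 48·1 + 0, so a_2 = 48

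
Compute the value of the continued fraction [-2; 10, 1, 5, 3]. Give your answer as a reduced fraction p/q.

-393/206

a_0 = -2: -2/1
a_1 = 10: -19/10
a_2 = 1: -21/11
a_3 = 5: -124/65
a_4 = 3: -393/206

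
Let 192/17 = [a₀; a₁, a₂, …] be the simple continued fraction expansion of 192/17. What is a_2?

Repeatedly divide and take the remainder:
192 ÷ 17 → quotient 11, remainder 5
17 ÷ 5 → quotient 3, remainder 2
5 ÷ 2 → quotient 2, remainder 1

2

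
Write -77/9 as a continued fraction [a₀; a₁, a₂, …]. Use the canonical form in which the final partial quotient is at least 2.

Run the Euclidean algorithm, recording each quotient:
-77 ÷ 9 → quotient -9, remainder 4
9 ÷ 4 → quotient 2, remainder 1
4 ÷ 1 → quotient 4, remainder 0

[-9; 2, 4]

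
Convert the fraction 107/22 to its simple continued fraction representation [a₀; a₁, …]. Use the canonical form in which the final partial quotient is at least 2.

107 = 4·22 + 19, so a_0 = 4
22 = 1·19 + 3, so a_1 = 1
19 = 6·3 + 1, so a_2 = 6
3 = 3·1 + 0, so a_3 = 3

[4; 1, 6, 3]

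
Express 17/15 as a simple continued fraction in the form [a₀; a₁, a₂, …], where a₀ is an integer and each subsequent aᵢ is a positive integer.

⌊17/15⌋ = 1, remainder 2
⌊15/2⌋ = 7, remainder 1
⌊2/1⌋ = 2, remainder 0

[1; 7, 2]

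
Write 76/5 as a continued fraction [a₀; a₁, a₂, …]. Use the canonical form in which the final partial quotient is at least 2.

Repeatedly divide and take the remainder:
76 ÷ 5 → quotient 15, remainder 1
5 ÷ 1 → quotient 5, remainder 0

[15; 5]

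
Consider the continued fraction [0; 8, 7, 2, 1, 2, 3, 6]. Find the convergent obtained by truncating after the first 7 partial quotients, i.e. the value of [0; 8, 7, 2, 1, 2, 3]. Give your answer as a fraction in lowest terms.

199/1619

Start with 3.
2 + 1/(3/1) = 2 + 1/3 = 7/3
1 + 1/(7/3) = 1 + 3/7 = 10/7
2 + 1/(10/7) = 2 + 7/10 = 27/10
7 + 1/(27/10) = 7 + 10/27 = 199/27
8 + 1/(199/27) = 8 + 27/199 = 1619/199
0 + 1/(1619/199) = 0 + 199/1619 = 199/1619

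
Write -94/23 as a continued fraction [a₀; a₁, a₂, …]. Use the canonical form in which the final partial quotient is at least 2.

[-5; 1, 10, 2]

-94 ÷ 23 → quotient -5, remainder 21
23 ÷ 21 → quotient 1, remainder 2
21 ÷ 2 → quotient 10, remainder 1
2 ÷ 1 → quotient 2, remainder 0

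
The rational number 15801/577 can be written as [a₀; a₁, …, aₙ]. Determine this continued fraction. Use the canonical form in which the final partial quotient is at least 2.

⌊15801/577⌋ = 27, remainder 222
⌊577/222⌋ = 2, remainder 133
⌊222/133⌋ = 1, remainder 89
⌊133/89⌋ = 1, remainder 44
⌊89/44⌋ = 2, remainder 1
⌊44/1⌋ = 44, remainder 0

[27; 2, 1, 1, 2, 44]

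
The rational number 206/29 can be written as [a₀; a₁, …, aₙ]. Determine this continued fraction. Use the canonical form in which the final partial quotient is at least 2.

[7; 9, 1, 2]

206 ÷ 29 → quotient 7, remainder 3
29 ÷ 3 → quotient 9, remainder 2
3 ÷ 2 → quotient 1, remainder 1
2 ÷ 1 → quotient 2, remainder 0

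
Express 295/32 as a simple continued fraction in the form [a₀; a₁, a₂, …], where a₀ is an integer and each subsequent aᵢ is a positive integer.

295 = 9·32 + 7, so a_0 = 9
32 = 4·7 + 4, so a_1 = 4
7 = 1·4 + 3, so a_2 = 1
4 = 1·3 + 1, so a_3 = 1
3 = 3·1 + 0, so a_4 = 3

[9; 4, 1, 1, 3]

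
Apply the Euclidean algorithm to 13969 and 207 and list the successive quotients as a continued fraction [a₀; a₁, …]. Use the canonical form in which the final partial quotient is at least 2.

Repeatedly divide and take the remainder:
⌊13969/207⌋ = 67, remainder 100
⌊207/100⌋ = 2, remainder 7
⌊100/7⌋ = 14, remainder 2
⌊7/2⌋ = 3, remainder 1
⌊2/1⌋ = 2, remainder 0

[67; 2, 14, 3, 2]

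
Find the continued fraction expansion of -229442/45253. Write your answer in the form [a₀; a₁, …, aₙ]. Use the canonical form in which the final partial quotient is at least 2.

[-6; 1, 13, 4, 10, 15, 2, 2]

-229442 ÷ 45253 → quotient -6, remainder 42076
45253 ÷ 42076 → quotient 1, remainder 3177
42076 ÷ 3177 → quotient 13, remainder 775
3177 ÷ 775 → quotient 4, remainder 77
775 ÷ 77 → quotient 10, remainder 5
77 ÷ 5 → quotient 15, remainder 2
5 ÷ 2 → quotient 2, remainder 1
2 ÷ 1 → quotient 2, remainder 0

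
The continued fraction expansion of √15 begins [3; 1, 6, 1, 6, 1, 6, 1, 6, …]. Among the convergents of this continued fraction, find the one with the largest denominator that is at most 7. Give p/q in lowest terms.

a_0 = 3: 3/1  (≤ bound)
a_1 = 1: 4/1  (≤ bound)
a_2 = 6: 27/7  (≤ bound)
a_3 = 1: 31/8  (> 7, stop)

27/7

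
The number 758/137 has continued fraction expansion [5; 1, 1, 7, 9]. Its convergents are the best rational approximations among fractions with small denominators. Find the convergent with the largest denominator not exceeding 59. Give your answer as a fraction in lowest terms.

83/15

a_0 = 5: 5/1  (≤ bound)
a_1 = 1: 6/1  (≤ bound)
a_2 = 1: 11/2  (≤ bound)
a_3 = 7: 83/15  (≤ bound)
a_4 = 9: 758/137  (> 59, stop)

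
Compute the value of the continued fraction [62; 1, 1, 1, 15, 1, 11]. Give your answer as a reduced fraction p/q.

Start with 11.
1 + 1/(11/1) = 1 + 1/11 = 12/11
15 + 1/(12/11) = 15 + 11/12 = 191/12
1 + 1/(191/12) = 1 + 12/191 = 203/191
1 + 1/(203/191) = 1 + 191/203 = 394/203
1 + 1/(394/203) = 1 + 203/394 = 597/394
62 + 1/(597/394) = 62 + 394/597 = 37408/597

37408/597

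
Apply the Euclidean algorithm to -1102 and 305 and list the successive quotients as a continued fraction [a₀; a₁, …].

[-4; 2, 1, 1, 2, 2, 4, 2]

Run the Euclidean algorithm, recording each quotient:
-1102 = -4·305 + 118, so a_0 = -4
305 = 2·118 + 69, so a_1 = 2
118 = 1·69 + 49, so a_2 = 1
69 = 1·49 + 20, so a_3 = 1
49 = 2·20 + 9, so a_4 = 2
20 = 2·9 + 2, so a_5 = 2
9 = 4·2 + 1, so a_6 = 4
2 = 2·1 + 0, so a_7 = 2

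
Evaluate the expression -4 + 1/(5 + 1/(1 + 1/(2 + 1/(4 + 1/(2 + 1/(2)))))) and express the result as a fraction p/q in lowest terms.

Build up convergents one term at a time:
a_0 = -4: -4/1
a_1 = 5: -19/5
a_2 = 1: -23/6
a_3 = 2: -65/17
a_4 = 4: -283/74
a_5 = 2: -631/165
a_6 = 2: -1545/404

-1545/404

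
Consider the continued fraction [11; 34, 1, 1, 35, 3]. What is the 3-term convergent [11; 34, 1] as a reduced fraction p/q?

a_0 = 11: 11/1
a_1 = 34: 375/34
a_2 = 1: 386/35

386/35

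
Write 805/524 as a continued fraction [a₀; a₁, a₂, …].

[1; 1, 1, 6, 2, 1, 1, 7]

805 = 1·524 + 281, so a_0 = 1
524 = 1·281 + 243, so a_1 = 1
281 = 1·243 + 38, so a_2 = 1
243 = 6·38 + 15, so a_3 = 6
38 = 2·15 + 8, so a_4 = 2
15 = 1·8 + 7, so a_5 = 1
8 = 1·7 + 1, so a_6 = 1
7 = 7·1 + 0, so a_7 = 7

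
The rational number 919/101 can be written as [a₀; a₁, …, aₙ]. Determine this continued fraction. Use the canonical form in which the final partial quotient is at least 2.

⌊919/101⌋ = 9, remainder 10
⌊101/10⌋ = 10, remainder 1
⌊10/1⌋ = 10, remainder 0

[9; 10, 10]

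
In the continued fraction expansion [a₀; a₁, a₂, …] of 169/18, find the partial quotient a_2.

1

169 = 9·18 + 7, so a_0 = 9
18 = 2·7 + 4, so a_1 = 2
7 = 1·4 + 3, so a_2 = 1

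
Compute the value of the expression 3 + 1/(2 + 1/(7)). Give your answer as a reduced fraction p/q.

Start with 7.
2 + 1/(7/1) = 2 + 1/7 = 15/7
3 + 1/(15/7) = 3 + 7/15 = 52/15

52/15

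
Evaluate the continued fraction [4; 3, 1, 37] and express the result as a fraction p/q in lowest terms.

a_0 = 4: 4/1
a_1 = 3: 13/3
a_2 = 1: 17/4
a_3 = 37: 642/151

642/151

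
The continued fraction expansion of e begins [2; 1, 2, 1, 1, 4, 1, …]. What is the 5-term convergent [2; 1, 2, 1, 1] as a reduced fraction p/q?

a_0 = 2: 2/1
a_1 = 1: 3/1
a_2 = 2: 8/3
a_3 = 1: 11/4
a_4 = 1: 19/7

19/7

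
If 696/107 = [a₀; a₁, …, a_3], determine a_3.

⌊696/107⌋ = 6, remainder 54
⌊107/54⌋ = 1, remainder 53
⌊54/53⌋ = 1, remainder 1
⌊53/1⌋ = 53, remainder 0

53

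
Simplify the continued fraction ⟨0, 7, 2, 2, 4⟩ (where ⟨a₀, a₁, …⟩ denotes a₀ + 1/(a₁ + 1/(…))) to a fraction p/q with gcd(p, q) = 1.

22/163

Start with 4.
2 + 1/(4/1) = 2 + 1/4 = 9/4
2 + 1/(9/4) = 2 + 4/9 = 22/9
7 + 1/(22/9) = 7 + 9/22 = 163/22
0 + 1/(163/22) = 0 + 22/163 = 22/163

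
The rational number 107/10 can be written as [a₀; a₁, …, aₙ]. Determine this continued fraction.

⌊107/10⌋ = 10, remainder 7
⌊10/7⌋ = 1, remainder 3
⌊7/3⌋ = 2, remainder 1
⌊3/1⌋ = 3, remainder 0

[10; 1, 2, 3]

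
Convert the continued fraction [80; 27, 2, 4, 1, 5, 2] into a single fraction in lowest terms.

305419/3816

Start with 2.
5 + 1/(2/1) = 5 + 1/2 = 11/2
1 + 1/(11/2) = 1 + 2/11 = 13/11
4 + 1/(13/11) = 4 + 11/13 = 63/13
2 + 1/(63/13) = 2 + 13/63 = 139/63
27 + 1/(139/63) = 27 + 63/139 = 3816/139
80 + 1/(3816/139) = 80 + 139/3816 = 305419/3816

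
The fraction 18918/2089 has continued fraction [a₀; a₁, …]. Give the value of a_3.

5

Apply division with remainder until the remainder is 0:
18918 = 9·2089 + 117, so a_0 = 9
2089 = 17·117 + 100, so a_1 = 17
117 = 1·100 + 17, so a_2 = 1
100 = 5·17 + 15, so a_3 = 5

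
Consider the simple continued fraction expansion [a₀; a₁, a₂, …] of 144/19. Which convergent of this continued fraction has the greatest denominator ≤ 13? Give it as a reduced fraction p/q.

a_0 = 7: 7/1  (≤ bound)
a_1 = 1: 8/1  (≤ bound)
a_2 = 1: 15/2  (≤ bound)
a_3 = 2: 38/5  (≤ bound)
a_4 = 1: 53/7  (≤ bound)
a_5 = 2: 144/19  (> 13, stop)

53/7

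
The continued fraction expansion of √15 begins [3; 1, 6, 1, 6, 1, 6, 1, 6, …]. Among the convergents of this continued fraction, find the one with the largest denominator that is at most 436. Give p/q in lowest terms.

1677/433

List convergents until the denominator exceeds the bound:
a_0 = 3: 3/1  (≤ bound)
a_1 = 1: 4/1  (≤ bound)
a_2 = 6: 27/7  (≤ bound)
a_3 = 1: 31/8  (≤ bound)
a_4 = 6: 213/55  (≤ bound)
a_5 = 1: 244/63  (≤ bound)
a_6 = 6: 1677/433  (≤ bound)
a_7 = 1: 1921/496  (> 436, stop)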